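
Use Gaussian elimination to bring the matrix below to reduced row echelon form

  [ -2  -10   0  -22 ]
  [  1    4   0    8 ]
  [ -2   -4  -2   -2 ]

r1 -> -1/2·r1
  [  1   5   0  11 ]
  [  1   4   0   8 ]
  [ -2  -4  -2  -2 ]
r2 -> r2 − r1
  [  1   5   0  11 ]
  [  0  -1   0  -3 ]
  [ -2  -4  -2  -2 ]
r3 -> r3 + 2·r1
  [ 1   5   0  11 ]
  [ 0  -1   0  -3 ]
  [ 0   6  -2  20 ]
r2 -> -1·r2
  [ 1  5   0  11 ]
  [ 0  1   0   3 ]
  [ 0  6  -2  20 ]
r3 -> r3 − 6·r2
  [ 1  5   0  11 ]
  [ 0  1   0   3 ]
  [ 0  0  -2   2 ]
r3 -> -1/2·r3
  [ 1  5  0  11 ]
  [ 0  1  0   3 ]
  [ 0  0  1  -1 ]
r1 -> r1 − 5·r2
  [ 1  0  0  -4 ]
  [ 0  1  0   3 ]
  [ 0  0  1  -1 ]

[[1, 0, 0, -4], [0, 1, 0, 3], [0, 0, 1, -1]]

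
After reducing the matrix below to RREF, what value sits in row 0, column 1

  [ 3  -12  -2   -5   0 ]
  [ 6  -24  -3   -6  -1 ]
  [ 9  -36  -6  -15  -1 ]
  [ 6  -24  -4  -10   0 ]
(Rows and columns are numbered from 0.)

-4

R1 := 1/3·R1
  [ 1   -4  -2/3  -5/3   0 ]
  [ 6  -24    -3    -6  -1 ]
  [ 9  -36    -6   -15  -1 ]
  [ 6  -24    -4   -10   0 ]
R2 := R2 − 6·R1
  [ 1   -4  -2/3  -5/3   0 ]
  [ 0    0     1     4  -1 ]
  [ 9  -36    -6   -15  -1 ]
  [ 6  -24    -4   -10   0 ]
R3 := R3 − 9·R1
  [ 1   -4  -2/3  -5/3   0 ]
  [ 0    0     1     4  -1 ]
  [ 0    0     0     0  -1 ]
  [ 6  -24    -4   -10   0 ]
R4 := R4 − 6·R1
  [ 1  -4  -2/3  -5/3   0 ]
  [ 0   0     1     4  -1 ]
  [ 0   0     0     0  -1 ]
  [ 0   0     0     0   0 ]
R3 := -1·R3
  [ 1  -4  -2/3  -5/3   0 ]
  [ 0   0     1     4  -1 ]
  [ 0   0     0     0   1 ]
  [ 0   0     0     0   0 ]
R2 := R2 + R3
  [ 1  -4  -2/3  -5/3  0 ]
  [ 0   0     1     4  0 ]
  [ 0   0     0     0  1 ]
  [ 0   0     0     0  0 ]
R1 := R1 + 2/3·R2
  [ 1  -4  0  1  0 ]
  [ 0   0  1  4  0 ]
  [ 0   0  0  0  1 ]
  [ 0   0  0  0  0 ]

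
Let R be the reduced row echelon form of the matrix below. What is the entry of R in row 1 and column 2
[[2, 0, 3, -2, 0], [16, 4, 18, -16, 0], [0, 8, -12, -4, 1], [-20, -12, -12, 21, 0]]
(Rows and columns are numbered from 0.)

Multiply R1 by 1/2.
  [   1    0  3/2   -1  0 ]
  [  16    4   18  -16  0 ]
  [   0    8  -12   -4  1 ]
  [ -20  -12  -12   21  0 ]
Subtract 16 times R1 from R2.
  [   1    0  3/2  -1  0 ]
  [   0    4   -6   0  0 ]
  [   0    8  -12  -4  1 ]
  [ -20  -12  -12  21  0 ]
Add 20 times R1 to R4.
  [ 1    0  3/2  -1  0 ]
  [ 0    4   -6   0  0 ]
  [ 0    8  -12  -4  1 ]
  [ 0  -12   18   1  0 ]
Multiply R2 by 1/4.
  [ 1    0   3/2  -1  0 ]
  [ 0    1  -3/2   0  0 ]
  [ 0    8   -12  -4  1 ]
  [ 0  -12    18   1  0 ]
Subtract 8 times R2 from R3.
  [ 1    0   3/2  -1  0 ]
  [ 0    1  -3/2   0  0 ]
  [ 0    0     0  -4  1 ]
  [ 0  -12    18   1  0 ]
Add 12 times R2 to R4.
  [ 1  0   3/2  -1  0 ]
  [ 0  1  -3/2   0  0 ]
  [ 0  0     0  -4  1 ]
  [ 0  0     0   1  0 ]
Multiply R3 by -1/4.
  [ 1  0   3/2  -1     0 ]
  [ 0  1  -3/2   0     0 ]
  [ 0  0     0   1  -1/4 ]
  [ 0  0     0   1     0 ]
Subtract R3 from R4.
  [ 1  0   3/2  -1     0 ]
  [ 0  1  -3/2   0     0 ]
  [ 0  0     0   1  -1/4 ]
  [ 0  0     0   0   1/4 ]
Multiply R4 by 4.
  [ 1  0   3/2  -1     0 ]
  [ 0  1  -3/2   0     0 ]
  [ 0  0     0   1  -1/4 ]
  [ 0  0     0   0     1 ]
Add 1/4 times R4 to R3.
  [ 1  0   3/2  -1  0 ]
  [ 0  1  -3/2   0  0 ]
  [ 0  0     0   1  0 ]
  [ 0  0     0   0  1 ]
Add R3 to R1.
  [ 1  0   3/2  0  0 ]
  [ 0  1  -3/2  0  0 ]
  [ 0  0     0  1  0 ]
  [ 0  0     0  0  1 ]

-3/2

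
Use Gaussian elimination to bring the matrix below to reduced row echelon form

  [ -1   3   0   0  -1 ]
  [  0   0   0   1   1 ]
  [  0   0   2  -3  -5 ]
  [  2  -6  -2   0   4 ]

Multiply R1 by -1.
  [ 1  -3   0   0   1 ]
  [ 0   0   0   1   1 ]
  [ 0   0   2  -3  -5 ]
  [ 2  -6  -2   0   4 ]
Subtract 2 times R1 from R4.
  [ 1  -3   0   0   1 ]
  [ 0   0   0   1   1 ]
  [ 0   0   2  -3  -5 ]
  [ 0   0  -2   0   2 ]
Swap R2 and R3.
  [ 1  -3   0   0   1 ]
  [ 0   0   2  -3  -5 ]
  [ 0   0   0   1   1 ]
  [ 0   0  -2   0   2 ]
Multiply R2 by 1/2.
  [ 1  -3   0     0     1 ]
  [ 0   0   1  -3/2  -5/2 ]
  [ 0   0   0     1     1 ]
  [ 0   0  -2     0     2 ]
Add 2 times R2 to R4.
  [ 1  -3  0     0     1 ]
  [ 0   0  1  -3/2  -5/2 ]
  [ 0   0  0     1     1 ]
  [ 0   0  0    -3    -3 ]
Add 3 times R3 to R4.
  [ 1  -3  0     0     1 ]
  [ 0   0  1  -3/2  -5/2 ]
  [ 0   0  0     1     1 ]
  [ 0   0  0     0     0 ]
Add 3/2 times R3 to R2.
  [ 1  -3  0  0   1 ]
  [ 0   0  1  0  -1 ]
  [ 0   0  0  1   1 ]
  [ 0   0  0  0   0 ]

[[1, -3, 0, 0, 1], [0, 0, 1, 0, -1], [0, 0, 0, 1, 1], [0, 0, 0, 0, 0]]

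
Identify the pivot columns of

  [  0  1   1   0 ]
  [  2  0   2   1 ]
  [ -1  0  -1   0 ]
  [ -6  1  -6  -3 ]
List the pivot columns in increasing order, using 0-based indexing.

0, 1, 2, 3

R1 ↔ R2
  [  2  0   2   1 ]
  [  0  1   1   0 ]
  [ -1  0  -1   0 ]
  [ -6  1  -6  -3 ]
R1 := 1/2·R1
  [  1  0   1  1/2 ]
  [  0  1   1    0 ]
  [ -1  0  -1    0 ]
  [ -6  1  -6   -3 ]
R3 := R3 + R1
  [  1  0   1  1/2 ]
  [  0  1   1    0 ]
  [  0  0   0  1/2 ]
  [ -6  1  -6   -3 ]
R4 := R4 + 6·R1
  [ 1  0  1  1/2 ]
  [ 0  1  1    0 ]
  [ 0  0  0  1/2 ]
  [ 0  1  0    0 ]
R4 := R4 − R2
  [ 1  0   1  1/2 ]
  [ 0  1   1    0 ]
  [ 0  0   0  1/2 ]
  [ 0  0  -1    0 ]
R3 ↔ R4
  [ 1  0   1  1/2 ]
  [ 0  1   1    0 ]
  [ 0  0  -1    0 ]
  [ 0  0   0  1/2 ]
R3 := -1·R3
  [ 1  0  1  1/2 ]
  [ 0  1  1    0 ]
  [ 0  0  1    0 ]
  [ 0  0  0  1/2 ]
R4 := 2·R4
  [ 1  0  1  1/2 ]
  [ 0  1  1    0 ]
  [ 0  0  1    0 ]
  [ 0  0  0    1 ]
R1 := R1 − 1/2·R4
  [ 1  0  1  0 ]
  [ 0  1  1  0 ]
  [ 0  0  1  0 ]
  [ 0  0  0  1 ]
R2 := R2 − R3
  [ 1  0  1  0 ]
  [ 0  1  0  0 ]
  [ 0  0  1  0 ]
  [ 0  0  0  1 ]
R1 := R1 − R3
  [ 1  0  0  0 ]
  [ 0  1  0  0 ]
  [ 0  0  1  0 ]
  [ 0  0  0  1 ]
Pivot columns are the columns containing a leading 1.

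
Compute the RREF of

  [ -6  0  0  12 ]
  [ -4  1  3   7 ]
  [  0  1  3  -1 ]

Multiply ρ1 by -1/6.
  [  1  0  0  -2 ]
  [ -4  1  3   7 ]
  [  0  1  3  -1 ]
Add 4 times ρ1 to ρ2.
  [ 1  0  0  -2 ]
  [ 0  1  3  -1 ]
  [ 0  1  3  -1 ]
Subtract ρ2 from ρ3.
  [ 1  0  0  -2 ]
  [ 0  1  3  -1 ]
  [ 0  0  0   0 ]

[[1, 0, 0, -2], [0, 1, 3, -1], [0, 0, 0, 0]]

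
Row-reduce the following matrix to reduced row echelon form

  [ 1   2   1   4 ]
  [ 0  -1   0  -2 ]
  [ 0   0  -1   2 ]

Multiply r2 by -1.
  [ 1  2   1  4 ]
  [ 0  1   0  2 ]
  [ 0  0  -1  2 ]
Multiply r3 by -1.
  [ 1  2  1   4 ]
  [ 0  1  0   2 ]
  [ 0  0  1  -2 ]
Subtract r3 from r1.
  [ 1  2  0   6 ]
  [ 0  1  0   2 ]
  [ 0  0  1  -2 ]
Subtract 2 times r2 from r1.
  [ 1  0  0   2 ]
  [ 0  1  0   2 ]
  [ 0  0  1  -2 ]

[[1, 0, 0, 2], [0, 1, 0, 2], [0, 0, 1, -2]]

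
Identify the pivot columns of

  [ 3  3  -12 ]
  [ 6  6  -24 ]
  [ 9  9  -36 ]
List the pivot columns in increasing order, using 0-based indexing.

R1 -> 1/3·R1
  [ 1  1   -4 ]
  [ 6  6  -24 ]
  [ 9  9  -36 ]
R2 -> R2 − 6·R1
  [ 1  1   -4 ]
  [ 0  0    0 ]
  [ 9  9  -36 ]
R3 -> R3 − 9·R1
  [ 1  1  -4 ]
  [ 0  0   0 ]
  [ 0  0   0 ]
Pivot columns are the columns containing a leading 1.

0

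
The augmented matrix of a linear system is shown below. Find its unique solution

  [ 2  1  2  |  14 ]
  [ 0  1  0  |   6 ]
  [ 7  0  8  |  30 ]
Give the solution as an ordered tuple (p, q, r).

(2, 6, 2)

r1 → 1/2·r1
  [ 1  1/2  1  |   7 ]
  [ 0    1  0  |   6 ]
  [ 7    0  8  |  30 ]
r3 → r3 − 7·r1
  [ 1   1/2  1  |    7 ]
  [ 0     1  0  |    6 ]
  [ 0  -7/2  1  |  -19 ]
r3 → r3 + 7/2·r2
  [ 1  1/2  1  |  7 ]
  [ 0    1  0  |  6 ]
  [ 0    0  1  |  2 ]
r1 → r1 − r3
  [ 1  1/2  0  |  5 ]
  [ 0    1  0  |  6 ]
  [ 0    0  1  |  2 ]
r1 → r1 − 1/2·r2
  [ 1  0  0  |  2 ]
  [ 0  1  0  |  6 ]
  [ 0  0  1  |  2 ]
Reading off the last column: p = 2, q = 6, r = 2.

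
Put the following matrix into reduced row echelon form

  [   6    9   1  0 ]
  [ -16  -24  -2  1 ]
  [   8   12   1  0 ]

ρ1 -> 1/6·ρ1
  [   1  3/2  1/6  0 ]
  [ -16  -24   -2  1 ]
  [   8   12    1  0 ]
ρ2 -> ρ2 + 16·ρ1
  [ 1  3/2  1/6  0 ]
  [ 0    0  2/3  1 ]
  [ 8   12    1  0 ]
ρ3 -> ρ3 − 8·ρ1
  [ 1  3/2   1/6  0 ]
  [ 0    0   2/3  1 ]
  [ 0    0  -1/3  0 ]
ρ2 -> 3/2·ρ2
  [ 1  3/2   1/6    0 ]
  [ 0    0     1  3/2 ]
  [ 0    0  -1/3    0 ]
ρ3 -> ρ3 + 1/3·ρ2
  [ 1  3/2  1/6    0 ]
  [ 0    0    1  3/2 ]
  [ 0    0    0  1/2 ]
ρ3 -> 2·ρ3
  [ 1  3/2  1/6    0 ]
  [ 0    0    1  3/2 ]
  [ 0    0    0    1 ]
ρ2 -> ρ2 − 3/2·ρ3
  [ 1  3/2  1/6  0 ]
  [ 0    0    1  0 ]
  [ 0    0    0  1 ]
ρ1 -> ρ1 − 1/6·ρ2
  [ 1  3/2  0  0 ]
  [ 0    0  1  0 ]
  [ 0    0  0  1 ]

[[1, 3/2, 0, 0], [0, 0, 1, 0], [0, 0, 0, 1]]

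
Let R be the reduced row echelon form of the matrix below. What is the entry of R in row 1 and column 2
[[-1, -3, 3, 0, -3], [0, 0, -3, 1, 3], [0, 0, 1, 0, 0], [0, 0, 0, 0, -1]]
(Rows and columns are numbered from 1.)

3

R1 -> -1·R1
  [ 1  3  -3  0   3 ]
  [ 0  0  -3  1   3 ]
  [ 0  0   1  0   0 ]
  [ 0  0   0  0  -1 ]
R2 -> -1/3·R2
  [ 1  3  -3     0   3 ]
  [ 0  0   1  -1/3  -1 ]
  [ 0  0   1     0   0 ]
  [ 0  0   0     0  -1 ]
R3 -> R3 − R2
  [ 1  3  -3     0   3 ]
  [ 0  0   1  -1/3  -1 ]
  [ 0  0   0   1/3   1 ]
  [ 0  0   0     0  -1 ]
R3 -> 3·R3
  [ 1  3  -3     0   3 ]
  [ 0  0   1  -1/3  -1 ]
  [ 0  0   0     1   3 ]
  [ 0  0   0     0  -1 ]
R4 -> -1·R4
  [ 1  3  -3     0   3 ]
  [ 0  0   1  -1/3  -1 ]
  [ 0  0   0     1   3 ]
  [ 0  0   0     0   1 ]
R3 -> R3 − 3·R4
  [ 1  3  -3     0   3 ]
  [ 0  0   1  -1/3  -1 ]
  [ 0  0   0     1   0 ]
  [ 0  0   0     0   1 ]
R2 -> R2 + R4
  [ 1  3  -3     0  3 ]
  [ 0  0   1  -1/3  0 ]
  [ 0  0   0     1  0 ]
  [ 0  0   0     0  1 ]
R1 -> R1 − 3·R4
  [ 1  3  -3     0  0 ]
  [ 0  0   1  -1/3  0 ]
  [ 0  0   0     1  0 ]
  [ 0  0   0     0  1 ]
R2 -> R2 + 1/3·R3
  [ 1  3  -3  0  0 ]
  [ 0  0   1  0  0 ]
  [ 0  0   0  1  0 ]
  [ 0  0   0  0  1 ]
R1 -> R1 + 3·R2
  [ 1  3  0  0  0 ]
  [ 0  0  1  0  0 ]
  [ 0  0  0  1  0 ]
  [ 0  0  0  0  1 ]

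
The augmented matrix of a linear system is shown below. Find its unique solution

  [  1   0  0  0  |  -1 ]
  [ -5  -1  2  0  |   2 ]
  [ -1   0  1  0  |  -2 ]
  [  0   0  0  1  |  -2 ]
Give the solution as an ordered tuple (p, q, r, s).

Add 5 times r1 to r2.
  [  1   0  0  0  |  -1 ]
  [  0  -1  2  0  |  -3 ]
  [ -1   0  1  0  |  -2 ]
  [  0   0  0  1  |  -2 ]
Add r1 to r3.
  [ 1   0  0  0  |  -1 ]
  [ 0  -1  2  0  |  -3 ]
  [ 0   0  1  0  |  -3 ]
  [ 0   0  0  1  |  -2 ]
Multiply r2 by -1.
  [ 1  0   0  0  |  -1 ]
  [ 0  1  -2  0  |   3 ]
  [ 0  0   1  0  |  -3 ]
  [ 0  0   0  1  |  -2 ]
Add 2 times r3 to r2.
  [ 1  0  0  0  |  -1 ]
  [ 0  1  0  0  |  -3 ]
  [ 0  0  1  0  |  -3 ]
  [ 0  0  0  1  |  -2 ]
Reading off the last column: p = -1, q = -3, r = -3, s = -2.

(-1, -3, -3, -2)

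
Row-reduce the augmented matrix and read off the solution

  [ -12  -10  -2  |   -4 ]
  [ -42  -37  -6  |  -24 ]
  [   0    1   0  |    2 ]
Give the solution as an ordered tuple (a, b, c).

(-1/3, 2, -6)

R1 -> -1/12·R1
  [   1  5/6  1/6  |  1/3 ]
  [ -42  -37   -6  |  -24 ]
  [   0    1    0  |    2 ]
R2 -> R2 + 42·R1
  [ 1  5/6  1/6  |  1/3 ]
  [ 0   -2    1  |  -10 ]
  [ 0    1    0  |    2 ]
R2 -> -1/2·R2
  [ 1  5/6   1/6  |  1/3 ]
  [ 0    1  -1/2  |    5 ]
  [ 0    1     0  |    2 ]
R3 -> R3 − R2
  [ 1  5/6   1/6  |  1/3 ]
  [ 0    1  -1/2  |    5 ]
  [ 0    0   1/2  |   -3 ]
R3 -> 2·R3
  [ 1  5/6   1/6  |  1/3 ]
  [ 0    1  -1/2  |    5 ]
  [ 0    0     1  |   -6 ]
R2 -> R2 + 1/2·R3
  [ 1  5/6  1/6  |  1/3 ]
  [ 0    1    0  |    2 ]
  [ 0    0    1  |   -6 ]
R1 -> R1 − 1/6·R3
  [ 1  5/6  0  |  4/3 ]
  [ 0    1  0  |    2 ]
  [ 0    0  1  |   -6 ]
R1 -> R1 − 5/6·R2
  [ 1  0  0  |  -1/3 ]
  [ 0  1  0  |     2 ]
  [ 0  0  1  |    -6 ]
Reading off the last column: a = -1/3, b = 2, c = -6.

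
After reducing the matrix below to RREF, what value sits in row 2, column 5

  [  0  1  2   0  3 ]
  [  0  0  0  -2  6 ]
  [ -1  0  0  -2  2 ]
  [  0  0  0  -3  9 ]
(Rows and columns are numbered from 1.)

3

ρ1 <=> ρ3
  [ -1  0  0  -2  2 ]
  [  0  0  0  -2  6 ]
  [  0  1  2   0  3 ]
  [  0  0  0  -3  9 ]
ρ1 := -1·ρ1
  [ 1  0  0   2  -2 ]
  [ 0  0  0  -2   6 ]
  [ 0  1  2   0   3 ]
  [ 0  0  0  -3   9 ]
ρ2 <=> ρ3
  [ 1  0  0   2  -2 ]
  [ 0  1  2   0   3 ]
  [ 0  0  0  -2   6 ]
  [ 0  0  0  -3   9 ]
ρ3 := -1/2·ρ3
  [ 1  0  0   2  -2 ]
  [ 0  1  2   0   3 ]
  [ 0  0  0   1  -3 ]
  [ 0  0  0  -3   9 ]
ρ4 := ρ4 + 3·ρ3
  [ 1  0  0  2  -2 ]
  [ 0  1  2  0   3 ]
  [ 0  0  0  1  -3 ]
  [ 0  0  0  0   0 ]
ρ1 := ρ1 − 2·ρ3
  [ 1  0  0  0   4 ]
  [ 0  1  2  0   3 ]
  [ 0  0  0  1  -3 ]
  [ 0  0  0  0   0 ]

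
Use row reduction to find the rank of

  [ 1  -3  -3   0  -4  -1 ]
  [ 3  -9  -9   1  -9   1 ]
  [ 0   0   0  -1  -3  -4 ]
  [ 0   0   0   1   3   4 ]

rank = 2

R2 -> R2 − 3·R1
  [ 1  -3  -3   0  -4  -1 ]
  [ 0   0   0   1   3   4 ]
  [ 0   0   0  -1  -3  -4 ]
  [ 0   0   0   1   3   4 ]
R3 -> R3 + R2
  [ 1  -3  -3  0  -4  -1 ]
  [ 0   0   0  1   3   4 ]
  [ 0   0   0  0   0   0 ]
  [ 0   0   0  1   3   4 ]
R4 -> R4 − R2
  [ 1  -3  -3  0  -4  -1 ]
  [ 0   0   0  1   3   4 ]
  [ 0   0   0  0   0   0 ]
  [ 0   0   0  0   0   0 ]
The reduced form has 2 nonzero rows.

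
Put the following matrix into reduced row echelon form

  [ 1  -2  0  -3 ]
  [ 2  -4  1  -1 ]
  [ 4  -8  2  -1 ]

ρ2 := ρ2 − 2·ρ1
ρ3 := ρ3 − 4·ρ1
ρ3 := ρ3 − 2·ρ2
ρ2 := ρ2 − 5·ρ3
ρ1 := ρ1 + 3·ρ3

[[1, -2, 0, 0], [0, 0, 1, 0], [0, 0, 0, 1]]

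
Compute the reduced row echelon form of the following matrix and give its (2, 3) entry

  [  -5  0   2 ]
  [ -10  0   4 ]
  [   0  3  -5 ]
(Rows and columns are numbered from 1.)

R1 ← -1/5·R1
  [   1  0  -2/5 ]
  [ -10  0     4 ]
  [   0  3    -5 ]
R2 ← R2 + 10·R1
  [ 1  0  -2/5 ]
  [ 0  0     0 ]
  [ 0  3    -5 ]
R2 <-> R3
  [ 1  0  -2/5 ]
  [ 0  3    -5 ]
  [ 0  0     0 ]
R2 ← 1/3·R2
  [ 1  0  -2/5 ]
  [ 0  1  -5/3 ]
  [ 0  0     0 ]

-5/3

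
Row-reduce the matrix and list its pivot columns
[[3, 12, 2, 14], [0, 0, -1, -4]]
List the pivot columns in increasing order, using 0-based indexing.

r1 := 1/3·r1
  [ 1  4  2/3  14/3 ]
  [ 0  0   -1    -4 ]
r2 := -1·r2
  [ 1  4  2/3  14/3 ]
  [ 0  0    1     4 ]
r1 := r1 − 2/3·r2
  [ 1  4  0  2 ]
  [ 0  0  1  4 ]
Pivot columns are the columns containing a leading 1.

0, 2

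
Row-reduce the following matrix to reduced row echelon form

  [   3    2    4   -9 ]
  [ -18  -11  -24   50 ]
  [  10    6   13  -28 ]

r1 → 1/3·r1
  [   1  2/3  4/3   -3 ]
  [ -18  -11  -24   50 ]
  [  10    6   13  -28 ]
r2 → r2 + 18·r1
  [  1  2/3  4/3   -3 ]
  [  0    1    0   -4 ]
  [ 10    6   13  -28 ]
r3 → r3 − 10·r1
  [ 1   2/3   4/3  -3 ]
  [ 0     1     0  -4 ]
  [ 0  -2/3  -1/3   2 ]
r3 → r3 + 2/3·r2
  [ 1  2/3   4/3    -3 ]
  [ 0    1     0    -4 ]
  [ 0    0  -1/3  -2/3 ]
r3 → -3·r3
  [ 1  2/3  4/3  -3 ]
  [ 0    1    0  -4 ]
  [ 0    0    1   2 ]
r1 → r1 − 4/3·r3
  [ 1  2/3  0  -17/3 ]
  [ 0    1  0     -4 ]
  [ 0    0  1      2 ]
r1 → r1 − 2/3·r2
  [ 1  0  0  -3 ]
  [ 0  1  0  -4 ]
  [ 0  0  1   2 ]

[[1, 0, 0, -3], [0, 1, 0, -4], [0, 0, 1, 2]]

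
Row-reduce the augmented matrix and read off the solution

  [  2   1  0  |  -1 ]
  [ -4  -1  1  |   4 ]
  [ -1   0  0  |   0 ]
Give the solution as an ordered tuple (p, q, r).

(0, -1, 3)

ρ1 ← 1/2·ρ1
  [  1  1/2  0  |  -1/2 ]
  [ -4   -1  1  |     4 ]
  [ -1    0  0  |     0 ]
ρ2 ← ρ2 + 4·ρ1
  [  1  1/2  0  |  -1/2 ]
  [  0    1  1  |     2 ]
  [ -1    0  0  |     0 ]
ρ3 ← ρ3 + ρ1
  [ 1  1/2  0  |  -1/2 ]
  [ 0    1  1  |     2 ]
  [ 0  1/2  0  |  -1/2 ]
ρ3 ← ρ3 − 1/2·ρ2
  [ 1  1/2     0  |  -1/2 ]
  [ 0    1     1  |     2 ]
  [ 0    0  -1/2  |  -3/2 ]
ρ3 ← -2·ρ3
  [ 1  1/2  0  |  -1/2 ]
  [ 0    1  1  |     2 ]
  [ 0    0  1  |     3 ]
ρ2 ← ρ2 − ρ3
  [ 1  1/2  0  |  -1/2 ]
  [ 0    1  0  |    -1 ]
  [ 0    0  1  |     3 ]
ρ1 ← ρ1 − 1/2·ρ2
  [ 1  0  0  |   0 ]
  [ 0  1  0  |  -1 ]
  [ 0  0  1  |   3 ]
Reading off the last column: p = 0, q = -1, r = 3.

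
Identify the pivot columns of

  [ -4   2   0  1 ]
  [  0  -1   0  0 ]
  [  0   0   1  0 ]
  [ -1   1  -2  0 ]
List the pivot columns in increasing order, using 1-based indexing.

1, 2, 3, 4

Multiply R1 by -1/4.
  [  1  -1/2   0  -1/4 ]
  [  0    -1   0     0 ]
  [  0     0   1     0 ]
  [ -1     1  -2     0 ]
Add R1 to R4.
  [ 1  -1/2   0  -1/4 ]
  [ 0    -1   0     0 ]
  [ 0     0   1     0 ]
  [ 0   1/2  -2  -1/4 ]
Multiply R2 by -1.
  [ 1  -1/2   0  -1/4 ]
  [ 0     1   0     0 ]
  [ 0     0   1     0 ]
  [ 0   1/2  -2  -1/4 ]
Subtract 1/2 times R2 from R4.
  [ 1  -1/2   0  -1/4 ]
  [ 0     1   0     0 ]
  [ 0     0   1     0 ]
  [ 0     0  -2  -1/4 ]
Add 2 times R3 to R4.
  [ 1  -1/2  0  -1/4 ]
  [ 0     1  0     0 ]
  [ 0     0  1     0 ]
  [ 0     0  0  -1/4 ]
Multiply R4 by -4.
  [ 1  -1/2  0  -1/4 ]
  [ 0     1  0     0 ]
  [ 0     0  1     0 ]
  [ 0     0  0     1 ]
Add 1/4 times R4 to R1.
  [ 1  -1/2  0  0 ]
  [ 0     1  0  0 ]
  [ 0     0  1  0 ]
  [ 0     0  0  1 ]
Add 1/2 times R2 to R1.
  [ 1  0  0  0 ]
  [ 0  1  0  0 ]
  [ 0  0  1  0 ]
  [ 0  0  0  1 ]
Pivot columns are the columns containing a leading 1.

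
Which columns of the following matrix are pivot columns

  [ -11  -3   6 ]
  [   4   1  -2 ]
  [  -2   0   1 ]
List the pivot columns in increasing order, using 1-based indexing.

1, 2, 3

Multiply R1 by -1/11.
  [  1  3/11  -6/11 ]
  [  4     1     -2 ]
  [ -2     0      1 ]
Subtract 4 times R1 from R2.
  [  1   3/11  -6/11 ]
  [  0  -1/11   2/11 ]
  [ -2      0      1 ]
Add 2 times R1 to R3.
  [ 1   3/11  -6/11 ]
  [ 0  -1/11   2/11 ]
  [ 0   6/11  -1/11 ]
Multiply R2 by -11.
  [ 1  3/11  -6/11 ]
  [ 0     1     -2 ]
  [ 0  6/11  -1/11 ]
Subtract 6/11 times R2 from R3.
  [ 1  3/11  -6/11 ]
  [ 0     1     -2 ]
  [ 0     0      1 ]
Add 2 times R3 to R2.
  [ 1  3/11  -6/11 ]
  [ 0     1      0 ]
  [ 0     0      1 ]
Add 6/11 times R3 to R1.
  [ 1  3/11  0 ]
  [ 0     1  0 ]
  [ 0     0  1 ]
Subtract 3/11 times R2 from R1.
  [ 1  0  0 ]
  [ 0  1  0 ]
  [ 0  0  1 ]
Pivot columns are the columns containing a leading 1.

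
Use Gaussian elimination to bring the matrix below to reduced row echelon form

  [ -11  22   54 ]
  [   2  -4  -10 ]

[[1, -2, 0], [0, 0, 1]]

r1 → -1/11·r1
r2 → r2 − 2·r1
r2 → -11/2·r2
r1 → r1 + 54/11·r2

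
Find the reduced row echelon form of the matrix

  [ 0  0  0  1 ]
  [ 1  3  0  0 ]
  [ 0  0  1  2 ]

ρ1 <=> ρ2
ρ2 <=> ρ3
ρ2 ← ρ2 − 2·ρ3

[[1, 3, 0, 0], [0, 0, 1, 0], [0, 0, 0, 1]]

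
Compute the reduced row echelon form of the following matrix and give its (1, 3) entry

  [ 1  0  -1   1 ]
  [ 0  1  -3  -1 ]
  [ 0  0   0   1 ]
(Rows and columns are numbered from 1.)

-1

R2 ← R2 + R3
  [ 1  0  -1  1 ]
  [ 0  1  -3  0 ]
  [ 0  0   0  1 ]
R1 ← R1 − R3
  [ 1  0  -1  0 ]
  [ 0  1  -3  0 ]
  [ 0  0   0  1 ]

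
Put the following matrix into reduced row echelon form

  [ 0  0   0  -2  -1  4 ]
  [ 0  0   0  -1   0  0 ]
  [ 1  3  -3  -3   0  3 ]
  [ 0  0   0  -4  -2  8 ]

ρ1 <=> ρ3
  [ 1  3  -3  -3   0  3 ]
  [ 0  0   0  -1   0  0 ]
  [ 0  0   0  -2  -1  4 ]
  [ 0  0   0  -4  -2  8 ]
ρ2 := -1·ρ2
  [ 1  3  -3  -3   0  3 ]
  [ 0  0   0   1   0  0 ]
  [ 0  0   0  -2  -1  4 ]
  [ 0  0   0  -4  -2  8 ]
ρ3 := ρ3 + 2·ρ2
  [ 1  3  -3  -3   0  3 ]
  [ 0  0   0   1   0  0 ]
  [ 0  0   0   0  -1  4 ]
  [ 0  0   0  -4  -2  8 ]
ρ4 := ρ4 + 4·ρ2
  [ 1  3  -3  -3   0  3 ]
  [ 0  0   0   1   0  0 ]
  [ 0  0   0   0  -1  4 ]
  [ 0  0   0   0  -2  8 ]
ρ3 := -1·ρ3
  [ 1  3  -3  -3   0   3 ]
  [ 0  0   0   1   0   0 ]
  [ 0  0   0   0   1  -4 ]
  [ 0  0   0   0  -2   8 ]
ρ4 := ρ4 + 2·ρ3
  [ 1  3  -3  -3  0   3 ]
  [ 0  0   0   1  0   0 ]
  [ 0  0   0   0  1  -4 ]
  [ 0  0   0   0  0   0 ]
ρ1 := ρ1 + 3·ρ2
  [ 1  3  -3  0  0   3 ]
  [ 0  0   0  1  0   0 ]
  [ 0  0   0  0  1  -4 ]
  [ 0  0   0  0  0   0 ]

[[1, 3, -3, 0, 0, 3], [0, 0, 0, 1, 0, 0], [0, 0, 0, 0, 1, -4], [0, 0, 0, 0, 0, 0]]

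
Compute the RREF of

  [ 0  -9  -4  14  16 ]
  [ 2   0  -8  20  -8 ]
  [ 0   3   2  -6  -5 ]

ρ1 <=> ρ2
  [ 2   0  -8  20  -8 ]
  [ 0  -9  -4  14  16 ]
  [ 0   3   2  -6  -5 ]
ρ1 ← 1/2·ρ1
  [ 1   0  -4  10  -4 ]
  [ 0  -9  -4  14  16 ]
  [ 0   3   2  -6  -5 ]
ρ2 ← -1/9·ρ2
  [ 1  0   -4     10     -4 ]
  [ 0  1  4/9  -14/9  -16/9 ]
  [ 0  3    2     -6     -5 ]
ρ3 ← ρ3 − 3·ρ2
  [ 1  0   -4     10     -4 ]
  [ 0  1  4/9  -14/9  -16/9 ]
  [ 0  0  2/3   -4/3    1/3 ]
ρ3 ← 3/2·ρ3
  [ 1  0   -4     10     -4 ]
  [ 0  1  4/9  -14/9  -16/9 ]
  [ 0  0    1     -2    1/2 ]
ρ2 ← ρ2 − 4/9·ρ3
  [ 1  0  -4    10   -4 ]
  [ 0  1   0  -2/3   -2 ]
  [ 0  0   1    -2  1/2 ]
ρ1 ← ρ1 + 4·ρ3
  [ 1  0  0     2   -2 ]
  [ 0  1  0  -2/3   -2 ]
  [ 0  0  1    -2  1/2 ]

[[1, 0, 0, 2, -2], [0, 1, 0, -2/3, -2], [0, 0, 1, -2, 1/2]]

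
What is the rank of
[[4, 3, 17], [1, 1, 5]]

R1 → 1/4·R1
  [ 1  3/4  17/4 ]
  [ 1    1     5 ]
R2 → R2 − R1
  [ 1  3/4  17/4 ]
  [ 0  1/4   3/4 ]
R2 → 4·R2
  [ 1  3/4  17/4 ]
  [ 0    1     3 ]
R1 → R1 − 3/4·R2
  [ 1  0  2 ]
  [ 0  1  3 ]
The reduced form has 2 nonzero rows.

rank = 2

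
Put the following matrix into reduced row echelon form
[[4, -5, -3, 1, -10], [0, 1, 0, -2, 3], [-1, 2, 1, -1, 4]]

R1 := 1/4·R1
  [  1  -5/4  -3/4  1/4  -5/2 ]
  [  0     1     0   -2     3 ]
  [ -1     2     1   -1     4 ]
R3 := R3 + R1
  [ 1  -5/4  -3/4   1/4  -5/2 ]
  [ 0     1     0    -2     3 ]
  [ 0   3/4   1/4  -3/4   3/2 ]
R3 := R3 − 3/4·R2
  [ 1  -5/4  -3/4  1/4  -5/2 ]
  [ 0     1     0   -2     3 ]
  [ 0     0   1/4  3/4  -3/4 ]
R3 := 4·R3
  [ 1  -5/4  -3/4  1/4  -5/2 ]
  [ 0     1     0   -2     3 ]
  [ 0     0     1    3    -3 ]
R1 := R1 + 3/4·R3
  [ 1  -5/4  0  5/2  -19/4 ]
  [ 0     1  0   -2      3 ]
  [ 0     0  1    3     -3 ]
R1 := R1 + 5/4·R2
  [ 1  0  0   0  -1 ]
  [ 0  1  0  -2   3 ]
  [ 0  0  1   3  -3 ]

[[1, 0, 0, 0, -1], [0, 1, 0, -2, 3], [0, 0, 1, 3, -3]]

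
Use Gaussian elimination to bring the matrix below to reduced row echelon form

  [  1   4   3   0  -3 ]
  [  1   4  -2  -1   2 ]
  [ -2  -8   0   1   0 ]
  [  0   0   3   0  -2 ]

R2 -> R2 − R1
R3 -> R3 + 2·R1
R2 -> -1/5·R2
R3 -> R3 − 6·R2
R4 -> R4 − 3·R2
R3 -> -5·R3
R4 -> R4 + 3/5·R3
R2 -> R2 + R4
R1 -> R1 + 3·R4
R2 -> R2 − 1/5·R3
R1 -> R1 − 3·R2

[[1, 4, 0, 0, 0], [0, 0, 1, 0, 0], [0, 0, 0, 1, 0], [0, 0, 0, 0, 1]]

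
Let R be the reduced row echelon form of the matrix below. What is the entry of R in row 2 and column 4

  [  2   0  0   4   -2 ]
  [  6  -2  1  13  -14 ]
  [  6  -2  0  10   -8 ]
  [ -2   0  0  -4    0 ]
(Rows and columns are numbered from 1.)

r1 ← 1/2·r1
  [  1   0  0   2   -1 ]
  [  6  -2  1  13  -14 ]
  [  6  -2  0  10   -8 ]
  [ -2   0  0  -4    0 ]
r2 ← r2 − 6·r1
  [  1   0  0   2  -1 ]
  [  0  -2  1   1  -8 ]
  [  6  -2  0  10  -8 ]
  [ -2   0  0  -4   0 ]
r3 ← r3 − 6·r1
  [  1   0  0   2  -1 ]
  [  0  -2  1   1  -8 ]
  [  0  -2  0  -2  -2 ]
  [ -2   0  0  -4   0 ]
r4 ← r4 + 2·r1
  [ 1   0  0   2  -1 ]
  [ 0  -2  1   1  -8 ]
  [ 0  -2  0  -2  -2 ]
  [ 0   0  0   0  -2 ]
r2 ← -1/2·r2
  [ 1   0     0     2  -1 ]
  [ 0   1  -1/2  -1/2   4 ]
  [ 0  -2     0    -2  -2 ]
  [ 0   0     0     0  -2 ]
r3 ← r3 + 2·r2
  [ 1  0     0     2  -1 ]
  [ 0  1  -1/2  -1/2   4 ]
  [ 0  0    -1    -3   6 ]
  [ 0  0     0     0  -2 ]
r3 ← -1·r3
  [ 1  0     0     2  -1 ]
  [ 0  1  -1/2  -1/2   4 ]
  [ 0  0     1     3  -6 ]
  [ 0  0     0     0  -2 ]
r4 ← -1/2·r4
  [ 1  0     0     2  -1 ]
  [ 0  1  -1/2  -1/2   4 ]
  [ 0  0     1     3  -6 ]
  [ 0  0     0     0   1 ]
r3 ← r3 + 6·r4
  [ 1  0     0     2  -1 ]
  [ 0  1  -1/2  -1/2   4 ]
  [ 0  0     1     3   0 ]
  [ 0  0     0     0   1 ]
r2 ← r2 − 4·r4
  [ 1  0     0     2  -1 ]
  [ 0  1  -1/2  -1/2   0 ]
  [ 0  0     1     3   0 ]
  [ 0  0     0     0   1 ]
r1 ← r1 + r4
  [ 1  0     0     2  0 ]
  [ 0  1  -1/2  -1/2  0 ]
  [ 0  0     1     3  0 ]
  [ 0  0     0     0  1 ]
r2 ← r2 + 1/2·r3
  [ 1  0  0  2  0 ]
  [ 0  1  0  1  0 ]
  [ 0  0  1  3  0 ]
  [ 0  0  0  0  1 ]

1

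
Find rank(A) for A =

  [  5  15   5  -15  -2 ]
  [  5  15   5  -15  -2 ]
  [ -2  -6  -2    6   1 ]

R1 → 1/5·R1
  [  1   3   1   -3  -2/5 ]
  [  5  15   5  -15    -2 ]
  [ -2  -6  -2    6     1 ]
R2 → R2 − 5·R1
  [  1   3   1  -3  -2/5 ]
  [  0   0   0   0     0 ]
  [ -2  -6  -2   6     1 ]
R3 → R3 + 2·R1
  [ 1  3  1  -3  -2/5 ]
  [ 0  0  0   0     0 ]
  [ 0  0  0   0   1/5 ]
R2 <-> R3
  [ 1  3  1  -3  -2/5 ]
  [ 0  0  0   0   1/5 ]
  [ 0  0  0   0     0 ]
R2 → 5·R2
  [ 1  3  1  -3  -2/5 ]
  [ 0  0  0   0     1 ]
  [ 0  0  0   0     0 ]
R1 → R1 + 2/5·R2
  [ 1  3  1  -3  0 ]
  [ 0  0  0   0  1 ]
  [ 0  0  0   0  0 ]
The reduced form has 2 nonzero rows.

rank = 2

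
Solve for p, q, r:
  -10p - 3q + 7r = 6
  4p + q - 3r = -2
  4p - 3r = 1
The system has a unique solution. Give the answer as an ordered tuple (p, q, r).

Form the augmented matrix and row-reduce:
  [ -10  -3   7  |   6 ]
  [   4   1  -3  |  -2 ]
  [   4   0  -3  |   1 ]
R1 -> -1/10·R1
  [ 1  3/10  -7/10  |  -3/5 ]
  [ 4     1     -3  |    -2 ]
  [ 4     0     -3  |     1 ]
R2 -> R2 − 4·R1
  [ 1  3/10  -7/10  |  -3/5 ]
  [ 0  -1/5   -1/5  |   2/5 ]
  [ 4     0     -3  |     1 ]
R3 -> R3 − 4·R1
  [ 1  3/10  -7/10  |  -3/5 ]
  [ 0  -1/5   -1/5  |   2/5 ]
  [ 0  -6/5   -1/5  |  17/5 ]
R2 -> -5·R2
  [ 1  3/10  -7/10  |  -3/5 ]
  [ 0     1      1  |    -2 ]
  [ 0  -6/5   -1/5  |  17/5 ]
R3 -> R3 + 6/5·R2
  [ 1  3/10  -7/10  |  -3/5 ]
  [ 0     1      1  |    -2 ]
  [ 0     0      1  |     1 ]
R2 -> R2 − R3
  [ 1  3/10  -7/10  |  -3/5 ]
  [ 0     1      0  |    -3 ]
  [ 0     0      1  |     1 ]
R1 -> R1 + 7/10·R3
  [ 1  3/10  0  |  1/10 ]
  [ 0     1  0  |    -3 ]
  [ 0     0  1  |     1 ]
R1 -> R1 − 3/10·R2
  [ 1  0  0  |   1 ]
  [ 0  1  0  |  -3 ]
  [ 0  0  1  |   1 ]
Reading off the last column: p = 1, q = -3, r = 1.

(1, -3, 1)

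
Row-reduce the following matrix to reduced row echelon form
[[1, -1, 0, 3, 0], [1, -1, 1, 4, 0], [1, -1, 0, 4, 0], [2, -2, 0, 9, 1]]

[[1, -1, 0, 0, 0], [0, 0, 1, 0, 0], [0, 0, 0, 1, 0], [0, 0, 0, 0, 1]]

Subtract R1 from R2.
Subtract R1 from R3.
Subtract 2 times R1 from R4.
Subtract 3 times R3 from R4.
Subtract R3 from R2.
Subtract 3 times R3 from R1.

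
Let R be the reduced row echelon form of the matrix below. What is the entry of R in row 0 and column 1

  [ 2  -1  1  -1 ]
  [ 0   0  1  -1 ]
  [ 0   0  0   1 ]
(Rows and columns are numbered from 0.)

R1 -> 1/2·R1
  [ 1  -1/2  1/2  -1/2 ]
  [ 0     0    1    -1 ]
  [ 0     0    0     1 ]
R2 -> R2 + R3
  [ 1  -1/2  1/2  -1/2 ]
  [ 0     0    1     0 ]
  [ 0     0    0     1 ]
R1 -> R1 + 1/2·R3
  [ 1  -1/2  1/2  0 ]
  [ 0     0    1  0 ]
  [ 0     0    0  1 ]
R1 -> R1 − 1/2·R2
  [ 1  -1/2  0  0 ]
  [ 0     0  1  0 ]
  [ 0     0  0  1 ]

-1/2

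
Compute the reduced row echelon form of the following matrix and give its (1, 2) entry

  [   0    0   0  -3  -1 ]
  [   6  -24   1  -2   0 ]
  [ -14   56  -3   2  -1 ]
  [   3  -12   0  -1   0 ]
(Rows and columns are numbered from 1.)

-4

ρ1 <-> ρ2
  [   6  -24   1  -2   0 ]
  [   0    0   0  -3  -1 ]
  [ -14   56  -3   2  -1 ]
  [   3  -12   0  -1   0 ]
ρ1 -> 1/6·ρ1
  [   1   -4  1/6  -1/3   0 ]
  [   0    0    0    -3  -1 ]
  [ -14   56   -3     2  -1 ]
  [   3  -12    0    -1   0 ]
ρ3 -> ρ3 + 14·ρ1
  [ 1   -4   1/6  -1/3   0 ]
  [ 0    0     0    -3  -1 ]
  [ 0    0  -2/3  -8/3  -1 ]
  [ 3  -12     0    -1   0 ]
ρ4 -> ρ4 − 3·ρ1
  [ 1  -4   1/6  -1/3   0 ]
  [ 0   0     0    -3  -1 ]
  [ 0   0  -2/3  -8/3  -1 ]
  [ 0   0  -1/2     0   0 ]
ρ2 <-> ρ3
  [ 1  -4   1/6  -1/3   0 ]
  [ 0   0  -2/3  -8/3  -1 ]
  [ 0   0     0    -3  -1 ]
  [ 0   0  -1/2     0   0 ]
ρ2 -> -3/2·ρ2
  [ 1  -4   1/6  -1/3    0 ]
  [ 0   0     1     4  3/2 ]
  [ 0   0     0    -3   -1 ]
  [ 0   0  -1/2     0    0 ]
ρ4 -> ρ4 + 1/2·ρ2
  [ 1  -4  1/6  -1/3    0 ]
  [ 0   0    1     4  3/2 ]
  [ 0   0    0    -3   -1 ]
  [ 0   0    0     2  3/4 ]
ρ3 -> -1/3·ρ3
  [ 1  -4  1/6  -1/3    0 ]
  [ 0   0    1     4  3/2 ]
  [ 0   0    0     1  1/3 ]
  [ 0   0    0     2  3/4 ]
ρ4 -> ρ4 − 2·ρ3
  [ 1  -4  1/6  -1/3     0 ]
  [ 0   0    1     4   3/2 ]
  [ 0   0    0     1   1/3 ]
  [ 0   0    0     0  1/12 ]
ρ4 -> 12·ρ4
  [ 1  -4  1/6  -1/3    0 ]
  [ 0   0    1     4  3/2 ]
  [ 0   0    0     1  1/3 ]
  [ 0   0    0     0    1 ]
ρ3 -> ρ3 − 1/3·ρ4
  [ 1  -4  1/6  -1/3    0 ]
  [ 0   0    1     4  3/2 ]
  [ 0   0    0     1    0 ]
  [ 0   0    0     0    1 ]
ρ2 -> ρ2 − 3/2·ρ4
  [ 1  -4  1/6  -1/3  0 ]
  [ 0   0    1     4  0 ]
  [ 0   0    0     1  0 ]
  [ 0   0    0     0  1 ]
ρ2 -> ρ2 − 4·ρ3
  [ 1  -4  1/6  -1/3  0 ]
  [ 0   0    1     0  0 ]
  [ 0   0    0     1  0 ]
  [ 0   0    0     0  1 ]
ρ1 -> ρ1 + 1/3·ρ3
  [ 1  -4  1/6  0  0 ]
  [ 0   0    1  0  0 ]
  [ 0   0    0  1  0 ]
  [ 0   0    0  0  1 ]
ρ1 -> ρ1 − 1/6·ρ2
  [ 1  -4  0  0  0 ]
  [ 0   0  1  0  0 ]
  [ 0   0  0  1  0 ]
  [ 0   0  0  0  1 ]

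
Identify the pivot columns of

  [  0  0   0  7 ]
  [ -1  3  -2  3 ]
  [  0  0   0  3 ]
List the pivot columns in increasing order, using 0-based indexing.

Swap ρ1 and ρ2.
  [ -1  3  -2  3 ]
  [  0  0   0  7 ]
  [  0  0   0  3 ]
Multiply ρ1 by -1.
  [ 1  -3  2  -3 ]
  [ 0   0  0   7 ]
  [ 0   0  0   3 ]
Multiply ρ2 by 1/7.
  [ 1  -3  2  -3 ]
  [ 0   0  0   1 ]
  [ 0   0  0   3 ]
Subtract 3 times ρ2 from ρ3.
  [ 1  -3  2  -3 ]
  [ 0   0  0   1 ]
  [ 0   0  0   0 ]
Add 3 times ρ2 to ρ1.
  [ 1  -3  2  0 ]
  [ 0   0  0  1 ]
  [ 0   0  0  0 ]
Pivot columns are the columns containing a leading 1.

0, 3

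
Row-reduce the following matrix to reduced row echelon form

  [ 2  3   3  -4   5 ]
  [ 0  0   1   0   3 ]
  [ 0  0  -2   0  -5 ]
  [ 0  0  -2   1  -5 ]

[[1, 3/2, 0, 0, 0], [0, 0, 1, 0, 0], [0, 0, 0, 1, 0], [0, 0, 0, 0, 1]]

ρ1 ← 1/2·ρ1
  [ 1  3/2  3/2  -2  5/2 ]
  [ 0    0    1   0    3 ]
  [ 0    0   -2   0   -5 ]
  [ 0    0   -2   1   -5 ]
ρ3 ← ρ3 + 2·ρ2
  [ 1  3/2  3/2  -2  5/2 ]
  [ 0    0    1   0    3 ]
  [ 0    0    0   0    1 ]
  [ 0    0   -2   1   -5 ]
ρ4 ← ρ4 + 2·ρ2
  [ 1  3/2  3/2  -2  5/2 ]
  [ 0    0    1   0    3 ]
  [ 0    0    0   0    1 ]
  [ 0    0    0   1    1 ]
ρ3 <-> ρ4
  [ 1  3/2  3/2  -2  5/2 ]
  [ 0    0    1   0    3 ]
  [ 0    0    0   1    1 ]
  [ 0    0    0   0    1 ]
ρ3 ← ρ3 − ρ4
  [ 1  3/2  3/2  -2  5/2 ]
  [ 0    0    1   0    3 ]
  [ 0    0    0   1    0 ]
  [ 0    0    0   0    1 ]
ρ2 ← ρ2 − 3·ρ4
  [ 1  3/2  3/2  -2  5/2 ]
  [ 0    0    1   0    0 ]
  [ 0    0    0   1    0 ]
  [ 0    0    0   0    1 ]
ρ1 ← ρ1 − 5/2·ρ4
  [ 1  3/2  3/2  -2  0 ]
  [ 0    0    1   0  0 ]
  [ 0    0    0   1  0 ]
  [ 0    0    0   0  1 ]
ρ1 ← ρ1 + 2·ρ3
  [ 1  3/2  3/2  0  0 ]
  [ 0    0    1  0  0 ]
  [ 0    0    0  1  0 ]
  [ 0    0    0  0  1 ]
ρ1 ← ρ1 − 3/2·ρ2
  [ 1  3/2  0  0  0 ]
  [ 0    0  1  0  0 ]
  [ 0    0  0  1  0 ]
  [ 0    0  0  0  1 ]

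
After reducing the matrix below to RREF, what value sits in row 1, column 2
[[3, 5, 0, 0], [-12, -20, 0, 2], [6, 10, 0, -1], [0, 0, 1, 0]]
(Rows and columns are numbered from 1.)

5/3

R1 ← 1/3·R1
R2 ← R2 + 12·R1
R3 ← R3 − 6·R1
R2 ↔ R4
R3 ← -1·R3
R4 ← R4 − 2·R3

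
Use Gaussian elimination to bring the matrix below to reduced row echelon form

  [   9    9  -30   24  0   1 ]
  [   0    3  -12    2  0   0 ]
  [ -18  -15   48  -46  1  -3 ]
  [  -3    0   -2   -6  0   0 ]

[[1, 0, 2/3, 2, 0, 0], [0, 1, -4, 2/3, 0, 0], [0, 0, 0, 0, 1, 0], [0, 0, 0, 0, 0, 1]]

ρ1 ← 1/9·ρ1
  [   1    1  -10/3  8/3  0  1/9 ]
  [   0    3    -12    2  0    0 ]
  [ -18  -15     48  -46  1   -3 ]
  [  -3    0     -2   -6  0    0 ]
ρ3 ← ρ3 + 18·ρ1
  [  1  1  -10/3  8/3  0  1/9 ]
  [  0  3    -12    2  0    0 ]
  [  0  3    -12    2  1   -1 ]
  [ -3  0     -2   -6  0    0 ]
ρ4 ← ρ4 + 3·ρ1
  [ 1  1  -10/3  8/3  0  1/9 ]
  [ 0  3    -12    2  0    0 ]
  [ 0  3    -12    2  1   -1 ]
  [ 0  3    -12    2  0  1/3 ]
ρ2 ← 1/3·ρ2
  [ 1  1  -10/3  8/3  0  1/9 ]
  [ 0  1     -4  2/3  0    0 ]
  [ 0  3    -12    2  1   -1 ]
  [ 0  3    -12    2  0  1/3 ]
ρ3 ← ρ3 − 3·ρ2
  [ 1  1  -10/3  8/3  0  1/9 ]
  [ 0  1     -4  2/3  0    0 ]
  [ 0  0      0    0  1   -1 ]
  [ 0  3    -12    2  0  1/3 ]
ρ4 ← ρ4 − 3·ρ2
  [ 1  1  -10/3  8/3  0  1/9 ]
  [ 0  1     -4  2/3  0    0 ]
  [ 0  0      0    0  1   -1 ]
  [ 0  0      0    0  0  1/3 ]
ρ4 ← 3·ρ4
  [ 1  1  -10/3  8/3  0  1/9 ]
  [ 0  1     -4  2/3  0    0 ]
  [ 0  0      0    0  1   -1 ]
  [ 0  0      0    0  0    1 ]
ρ3 ← ρ3 + ρ4
  [ 1  1  -10/3  8/3  0  1/9 ]
  [ 0  1     -4  2/3  0    0 ]
  [ 0  0      0    0  1    0 ]
  [ 0  0      0    0  0    1 ]
ρ1 ← ρ1 − 1/9·ρ4
  [ 1  1  -10/3  8/3  0  0 ]
  [ 0  1     -4  2/3  0  0 ]
  [ 0  0      0    0  1  0 ]
  [ 0  0      0    0  0  1 ]
ρ1 ← ρ1 − ρ2
  [ 1  0  2/3    2  0  0 ]
  [ 0  1   -4  2/3  0  0 ]
  [ 0  0    0    0  1  0 ]
  [ 0  0    0    0  0  1 ]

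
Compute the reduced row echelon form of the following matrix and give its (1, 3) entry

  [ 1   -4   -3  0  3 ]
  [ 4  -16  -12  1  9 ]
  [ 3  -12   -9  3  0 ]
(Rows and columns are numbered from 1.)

-3

ρ2 ← ρ2 − 4·ρ1
ρ3 ← ρ3 − 3·ρ1
ρ3 ← ρ3 − 3·ρ2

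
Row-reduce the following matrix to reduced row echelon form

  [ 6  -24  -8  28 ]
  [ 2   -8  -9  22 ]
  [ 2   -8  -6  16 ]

R1 -> 1/6·R1
  [ 1  -4  -4/3  14/3 ]
  [ 2  -8    -9    22 ]
  [ 2  -8    -6    16 ]
R2 -> R2 − 2·R1
  [ 1  -4   -4/3  14/3 ]
  [ 0   0  -19/3  38/3 ]
  [ 2  -8     -6    16 ]
R3 -> R3 − 2·R1
  [ 1  -4   -4/3  14/3 ]
  [ 0   0  -19/3  38/3 ]
  [ 0   0  -10/3  20/3 ]
R2 -> -3/19·R2
  [ 1  -4   -4/3  14/3 ]
  [ 0   0      1    -2 ]
  [ 0   0  -10/3  20/3 ]
R3 -> R3 + 10/3·R2
  [ 1  -4  -4/3  14/3 ]
  [ 0   0     1    -2 ]
  [ 0   0     0     0 ]
R1 -> R1 + 4/3·R2
  [ 1  -4  0   2 ]
  [ 0   0  1  -2 ]
  [ 0   0  0   0 ]

[[1, -4, 0, 2], [0, 0, 1, -2], [0, 0, 0, 0]]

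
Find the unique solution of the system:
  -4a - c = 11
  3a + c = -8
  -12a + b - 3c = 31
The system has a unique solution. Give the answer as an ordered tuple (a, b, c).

(-3, -2, 1)

Form the augmented matrix and row-reduce:
  [  -4  0  -1  |  11 ]
  [   3  0   1  |  -8 ]
  [ -12  1  -3  |  31 ]
R1 → -1/4·R1
R2 → R2 − 3·R1
R3 → R3 + 12·R1
R2 <=> R3
R3 → 4·R3
R1 → R1 − 1/4·R3
Reading off the last column: a = -3, b = -2, c = 1.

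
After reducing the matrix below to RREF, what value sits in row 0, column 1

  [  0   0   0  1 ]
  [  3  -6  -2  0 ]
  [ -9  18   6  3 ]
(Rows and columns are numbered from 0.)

r1 <=> r2
  [  3  -6  -2  0 ]
  [  0   0   0  1 ]
  [ -9  18   6  3 ]
r1 := 1/3·r1
  [  1  -2  -2/3  0 ]
  [  0   0     0  1 ]
  [ -9  18     6  3 ]
r3 := r3 + 9·r1
  [ 1  -2  -2/3  0 ]
  [ 0   0     0  1 ]
  [ 0   0     0  3 ]
r3 := r3 − 3·r2
  [ 1  -2  -2/3  0 ]
  [ 0   0     0  1 ]
  [ 0   0     0  0 ]

-2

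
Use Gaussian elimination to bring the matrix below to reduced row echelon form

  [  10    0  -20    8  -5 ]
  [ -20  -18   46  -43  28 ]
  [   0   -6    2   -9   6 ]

[[1, 0, -2, 4/5, -1/2], [0, 1, -1/3, 3/2, -1], [0, 0, 0, 0, 0]]

R1 := 1/10·R1
  [   1    0  -2  4/5  -1/2 ]
  [ -20  -18  46  -43    28 ]
  [   0   -6   2   -9     6 ]
R2 := R2 + 20·R1
  [ 1    0  -2  4/5  -1/2 ]
  [ 0  -18   6  -27    18 ]
  [ 0   -6   2   -9     6 ]
R2 := -1/18·R2
  [ 1   0    -2  4/5  -1/2 ]
  [ 0   1  -1/3  3/2    -1 ]
  [ 0  -6     2   -9     6 ]
R3 := R3 + 6·R2
  [ 1  0    -2  4/5  -1/2 ]
  [ 0  1  -1/3  3/2    -1 ]
  [ 0  0     0    0     0 ]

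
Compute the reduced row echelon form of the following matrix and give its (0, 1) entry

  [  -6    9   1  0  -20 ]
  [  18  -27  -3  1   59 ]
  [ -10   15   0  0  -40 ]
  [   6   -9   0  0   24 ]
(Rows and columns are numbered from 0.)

R1 → -1/6·R1
  [   1  -3/2  -1/6  0  10/3 ]
  [  18   -27    -3  1    59 ]
  [ -10    15     0  0   -40 ]
  [   6    -9     0  0    24 ]
R2 → R2 − 18·R1
  [   1  -3/2  -1/6  0  10/3 ]
  [   0     0     0  1    -1 ]
  [ -10    15     0  0   -40 ]
  [   6    -9     0  0    24 ]
R3 → R3 + 10·R1
  [ 1  -3/2  -1/6  0   10/3 ]
  [ 0     0     0  1     -1 ]
  [ 0     0  -5/3  0  -20/3 ]
  [ 6    -9     0  0     24 ]
R4 → R4 − 6·R1
  [ 1  -3/2  -1/6  0   10/3 ]
  [ 0     0     0  1     -1 ]
  [ 0     0  -5/3  0  -20/3 ]
  [ 0     0     1  0      4 ]
R2 <-> R3
  [ 1  -3/2  -1/6  0   10/3 ]
  [ 0     0  -5/3  0  -20/3 ]
  [ 0     0     0  1     -1 ]
  [ 0     0     1  0      4 ]
R2 → -3/5·R2
  [ 1  -3/2  -1/6  0  10/3 ]
  [ 0     0     1  0     4 ]
  [ 0     0     0  1    -1 ]
  [ 0     0     1  0     4 ]
R4 → R4 − R2
  [ 1  -3/2  -1/6  0  10/3 ]
  [ 0     0     1  0     4 ]
  [ 0     0     0  1    -1 ]
  [ 0     0     0  0     0 ]
R1 → R1 + 1/6·R2
  [ 1  -3/2  0  0   4 ]
  [ 0     0  1  0   4 ]
  [ 0     0  0  1  -1 ]
  [ 0     0  0  0   0 ]

-3/2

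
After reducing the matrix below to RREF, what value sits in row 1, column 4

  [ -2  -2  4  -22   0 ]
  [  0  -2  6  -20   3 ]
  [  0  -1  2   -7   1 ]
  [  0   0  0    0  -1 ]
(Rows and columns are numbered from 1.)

4

ρ1 -> -1/2·ρ1
  [ 1   1  -2   11   0 ]
  [ 0  -2   6  -20   3 ]
  [ 0  -1   2   -7   1 ]
  [ 0   0   0    0  -1 ]
ρ2 -> -1/2·ρ2
  [ 1   1  -2  11     0 ]
  [ 0   1  -3  10  -3/2 ]
  [ 0  -1   2  -7     1 ]
  [ 0   0   0   0    -1 ]
ρ3 -> ρ3 + ρ2
  [ 1  1  -2  11     0 ]
  [ 0  1  -3  10  -3/2 ]
  [ 0  0  -1   3  -1/2 ]
  [ 0  0   0   0    -1 ]
ρ3 -> -1·ρ3
  [ 1  1  -2  11     0 ]
  [ 0  1  -3  10  -3/2 ]
  [ 0  0   1  -3   1/2 ]
  [ 0  0   0   0    -1 ]
ρ4 -> -1·ρ4
  [ 1  1  -2  11     0 ]
  [ 0  1  -3  10  -3/2 ]
  [ 0  0   1  -3   1/2 ]
  [ 0  0   0   0     1 ]
ρ3 -> ρ3 − 1/2·ρ4
  [ 1  1  -2  11     0 ]
  [ 0  1  -3  10  -3/2 ]
  [ 0  0   1  -3     0 ]
  [ 0  0   0   0     1 ]
ρ2 -> ρ2 + 3/2·ρ4
  [ 1  1  -2  11  0 ]
  [ 0  1  -3  10  0 ]
  [ 0  0   1  -3  0 ]
  [ 0  0   0   0  1 ]
ρ2 -> ρ2 + 3·ρ3
  [ 1  1  -2  11  0 ]
  [ 0  1   0   1  0 ]
  [ 0  0   1  -3  0 ]
  [ 0  0   0   0  1 ]
ρ1 -> ρ1 + 2·ρ3
  [ 1  1  0   5  0 ]
  [ 0  1  0   1  0 ]
  [ 0  0  1  -3  0 ]
  [ 0  0  0   0  1 ]
ρ1 -> ρ1 − ρ2
  [ 1  0  0   4  0 ]
  [ 0  1  0   1  0 ]
  [ 0  0  1  -3  0 ]
  [ 0  0  0   0  1 ]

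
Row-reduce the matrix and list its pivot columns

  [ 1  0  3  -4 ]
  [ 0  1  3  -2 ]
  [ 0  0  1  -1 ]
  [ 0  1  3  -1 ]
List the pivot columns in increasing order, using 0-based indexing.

ρ4 := ρ4 − ρ2
  [ 1  0  3  -4 ]
  [ 0  1  3  -2 ]
  [ 0  0  1  -1 ]
  [ 0  0  0   1 ]
ρ3 := ρ3 + ρ4
  [ 1  0  3  -4 ]
  [ 0  1  3  -2 ]
  [ 0  0  1   0 ]
  [ 0  0  0   1 ]
ρ2 := ρ2 + 2·ρ4
  [ 1  0  3  -4 ]
  [ 0  1  3   0 ]
  [ 0  0  1   0 ]
  [ 0  0  0   1 ]
ρ1 := ρ1 + 4·ρ4
  [ 1  0  3  0 ]
  [ 0  1  3  0 ]
  [ 0  0  1  0 ]
  [ 0  0  0  1 ]
ρ2 := ρ2 − 3·ρ3
  [ 1  0  3  0 ]
  [ 0  1  0  0 ]
  [ 0  0  1  0 ]
  [ 0  0  0  1 ]
ρ1 := ρ1 − 3·ρ3
  [ 1  0  0  0 ]
  [ 0  1  0  0 ]
  [ 0  0  1  0 ]
  [ 0  0  0  1 ]
Pivot columns are the columns containing a leading 1.

0, 1, 2, 3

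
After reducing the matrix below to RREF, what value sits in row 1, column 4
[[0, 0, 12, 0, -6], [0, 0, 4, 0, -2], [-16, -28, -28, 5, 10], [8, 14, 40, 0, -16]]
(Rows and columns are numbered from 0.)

-1/2

ρ1 <=> ρ3
  [ -16  -28  -28  5   10 ]
  [   0    0    4  0   -2 ]
  [   0    0   12  0   -6 ]
  [   8   14   40  0  -16 ]
ρ1 -> -1/16·ρ1
  [ 1  7/4  7/4  -5/16  -5/8 ]
  [ 0    0    4      0    -2 ]
  [ 0    0   12      0    -6 ]
  [ 8   14   40      0   -16 ]
ρ4 -> ρ4 − 8·ρ1
  [ 1  7/4  7/4  -5/16  -5/8 ]
  [ 0    0    4      0    -2 ]
  [ 0    0   12      0    -6 ]
  [ 0    0   26    5/2   -11 ]
ρ2 -> 1/4·ρ2
  [ 1  7/4  7/4  -5/16  -5/8 ]
  [ 0    0    1      0  -1/2 ]
  [ 0    0   12      0    -6 ]
  [ 0    0   26    5/2   -11 ]
ρ3 -> ρ3 − 12·ρ2
  [ 1  7/4  7/4  -5/16  -5/8 ]
  [ 0    0    1      0  -1/2 ]
  [ 0    0    0      0     0 ]
  [ 0    0   26    5/2   -11 ]
ρ4 -> ρ4 − 26·ρ2
  [ 1  7/4  7/4  -5/16  -5/8 ]
  [ 0    0    1      0  -1/2 ]
  [ 0    0    0      0     0 ]
  [ 0    0    0    5/2     2 ]
ρ3 <=> ρ4
  [ 1  7/4  7/4  -5/16  -5/8 ]
  [ 0    0    1      0  -1/2 ]
  [ 0    0    0    5/2     2 ]
  [ 0    0    0      0     0 ]
ρ3 -> 2/5·ρ3
  [ 1  7/4  7/4  -5/16  -5/8 ]
  [ 0    0    1      0  -1/2 ]
  [ 0    0    0      1   4/5 ]
  [ 0    0    0      0     0 ]
ρ1 -> ρ1 + 5/16·ρ3
  [ 1  7/4  7/4  0  -3/8 ]
  [ 0    0    1  0  -1/2 ]
  [ 0    0    0  1   4/5 ]
  [ 0    0    0  0     0 ]
ρ1 -> ρ1 − 7/4·ρ2
  [ 1  7/4  0  0   1/2 ]
  [ 0    0  1  0  -1/2 ]
  [ 0    0  0  1   4/5 ]
  [ 0    0  0  0     0 ]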